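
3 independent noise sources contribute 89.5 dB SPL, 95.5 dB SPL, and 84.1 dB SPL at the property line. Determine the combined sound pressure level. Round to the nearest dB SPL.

97 dB SPL

Incoherent sources combine by intensity addition: L_total = 10·log₁₀(Σ 10^(L_i/10)).
Σ 10^(L/10) = 10^(89.5/10) + 10^(95.5/10) + 10^(84.1/10) = 4.696e+09.
L_total = 10·log₁₀(4.696e+09) = 96.72 dB SPL.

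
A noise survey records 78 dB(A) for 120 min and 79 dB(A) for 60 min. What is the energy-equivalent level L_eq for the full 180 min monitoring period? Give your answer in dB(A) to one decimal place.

The energy average is taken in the linear domain: L_eq = 10·log₁₀[(Σ tᵢ·10^(Lᵢ/10))/T], T = 180 min.
Σ tᵢ·10^(Lᵢ/10) = 120·10^(78/10) + 60·10^(79/10) = 1.234e+10.
L_eq = 10·log₁₀(1.234e+10/180) = 78.36 dB(A).

78.4 dB(A)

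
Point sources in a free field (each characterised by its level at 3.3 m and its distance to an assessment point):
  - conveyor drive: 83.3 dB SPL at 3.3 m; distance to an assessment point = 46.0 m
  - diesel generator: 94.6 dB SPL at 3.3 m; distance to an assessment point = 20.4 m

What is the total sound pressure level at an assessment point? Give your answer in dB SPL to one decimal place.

Propagate each source to the receiver with L = L_ref − 20·log₁₀(r/r_ref), then add intensities.
conveyor drive: 83.3 − 20·log₁₀(46.0/3.3) = 83.3 − 22.88 = 60.42 dB SPL.
diesel generator: 94.6 − 20·log₁₀(20.4/3.3) = 94.6 − 15.82 = 78.78 dB SPL.
Σ 10^(L/10) = 7.657e+07 → L_total = 10·log₁₀(7.657e+07) = 78.84 dB SPL.

78.8 dB SPL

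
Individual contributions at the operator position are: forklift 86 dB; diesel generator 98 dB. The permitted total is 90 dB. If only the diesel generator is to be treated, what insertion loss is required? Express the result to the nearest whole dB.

10 dB

Everything except the diesel generator sums to 10^(86/10) = 3.981e+08 in linear terms, 86.00 dB.
The limit corresponds to 10^(90/10) = 1.000e+09; subtracting the fixed part leaves 6.019e+08 for the diesel generator, i.e. 87.80 dB.
So the diesel generator must be reduced from 98 to 87.80 dB: IL = 10.20 dB.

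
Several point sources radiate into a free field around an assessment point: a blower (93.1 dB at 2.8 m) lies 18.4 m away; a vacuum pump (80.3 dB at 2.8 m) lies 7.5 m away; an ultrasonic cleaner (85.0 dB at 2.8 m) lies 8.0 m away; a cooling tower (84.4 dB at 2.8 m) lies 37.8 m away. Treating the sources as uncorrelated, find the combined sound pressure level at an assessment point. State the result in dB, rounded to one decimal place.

First find each source's level at the receiver (point-source: −20·log₁₀(r/r_ref)), then combine on an intensity basis.
blower: 93.1 − 20·log₁₀(18.4/2.8) = 93.1 − 16.35 = 76.75 dB.
vacuum pump: 80.3 − 20·log₁₀(7.5/2.8) = 80.3 − 8.56 = 71.74 dB.
ultrasonic cleaner: 85.0 − 20·log₁₀(8.0/2.8) = 85.0 − 9.12 = 75.88 dB.
cooling tower: 84.4 − 20·log₁₀(37.8/2.8) = 84.4 − 22.61 = 61.79 dB.
Σ 10^(L/10) = 1.025e+08 → L_total = 10·log₁₀(1.025e+08) = 80.11 dB.

80.1 dB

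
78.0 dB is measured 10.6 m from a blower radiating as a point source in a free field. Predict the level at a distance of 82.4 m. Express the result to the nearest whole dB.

60 dB

Point-source attenuation: ΔL = 20·log₁₀(r₂/r₁) = 20·log₁₀(82.4/10.6) = 17.812 dB.
L₂ = 78.0 − 20·log₁₀(82.4/10.6) = 78.0 − 17.812 = 60.19 dB.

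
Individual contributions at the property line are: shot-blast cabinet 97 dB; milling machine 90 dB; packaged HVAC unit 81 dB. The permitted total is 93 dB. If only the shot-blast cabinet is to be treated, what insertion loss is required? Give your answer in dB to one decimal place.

Fixed contribution from the other sources: Σ 10^(L/10) = 10^(90/10) + 10^(81/10) = 1.126e+09 (90.51 dB).
The limit corresponds to 10^(93/10) = 1.995e+09; subtracting the fixed part leaves 8.694e+08 for the shot-blast cabinet, i.e. 89.39 dB.
So the shot-blast cabinet must be reduced from 97 to 89.39 dB: IL = 7.61 dB.

7.6 dB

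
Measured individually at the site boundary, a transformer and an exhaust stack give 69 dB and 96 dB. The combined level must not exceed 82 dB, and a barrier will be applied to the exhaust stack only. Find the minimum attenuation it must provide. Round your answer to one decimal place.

The untreated sources together contribute 10^(69/10) = 7.943e+06, i.e. 69.00 dB.
To meet 82 dB overall, the treated exhaust stack may contribute at most 10^(82/10) − 7.943e+06 = 1.505e+08, i.e. 81.78 dB.
So the exhaust stack must be reduced from 96 to 81.78 dB: IL = 14.22 dB.

14.2 dB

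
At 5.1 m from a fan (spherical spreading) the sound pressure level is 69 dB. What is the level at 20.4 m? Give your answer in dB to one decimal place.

Point-source attenuation: ΔL = 20·log₁₀(r₂/r₁) = 20·log₁₀(20.4/5.1) = 12.041 dB.
L₂ = 69 − 20·log₁₀(20.4/5.1) = 69 − 12.041 = 56.96 dB.

57.0 dB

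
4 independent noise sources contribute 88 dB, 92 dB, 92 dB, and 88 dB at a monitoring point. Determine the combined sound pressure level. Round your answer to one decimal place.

96.5 dB

For uncorrelated sources the intensities add, so convert each level to linear form, sum, and take 10·log₁₀ of the total.
Σ 10^(L/10) = 10^(88/10) + 10^(92/10) + 10^(92/10) + 10^(88/10) = 4.432e+09.
L_total = 10·log₁₀(4.432e+09) = 96.47 dB.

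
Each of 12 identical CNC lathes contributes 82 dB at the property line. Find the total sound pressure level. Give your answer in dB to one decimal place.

N identical incoherent sources raise the level by 10·log₁₀ N.
L_total = 82 + 10·log₁₀(12) = 82 + 10.792 = 92.79 dB.

92.8 dB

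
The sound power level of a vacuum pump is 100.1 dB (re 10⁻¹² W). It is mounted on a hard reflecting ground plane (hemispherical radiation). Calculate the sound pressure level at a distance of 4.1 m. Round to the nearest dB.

The power spreads over a hemisphere of area 2π·r², so L_p = L_w − 10·log₁₀(2π·r²).
2π·r² = 105.6 m², 10·log₁₀ of that is 20.237 dB.
L_p = 100.1 − 20.237 = 79.86 dB.

80 dB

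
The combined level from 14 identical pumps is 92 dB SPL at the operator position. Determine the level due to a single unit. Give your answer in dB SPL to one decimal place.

80.5 dB SPL

For N identical incoherent sources L_total = L₁ + 10·log₁₀ N, so L₁ = 92 − 10·log₁₀(14) = 92 − 11.461.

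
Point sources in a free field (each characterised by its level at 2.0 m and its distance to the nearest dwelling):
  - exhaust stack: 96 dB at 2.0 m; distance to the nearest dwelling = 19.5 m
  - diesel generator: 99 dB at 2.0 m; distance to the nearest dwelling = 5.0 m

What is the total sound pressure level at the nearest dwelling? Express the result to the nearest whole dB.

Apply inverse-square spreading to bring every level to the receiver, then sum 10^(L/10).
exhaust stack: 96 − 20·log₁₀(19.5/2.0) = 96 − 19.78 = 76.22 dB.
diesel generator: 99 − 20·log₁₀(5.0/2.0) = 99 − 7.96 = 91.04 dB.
Σ 10^(L/10) = 1.313e+09 → L_total = 10·log₁₀(1.313e+09) = 91.18 dB.

91 dB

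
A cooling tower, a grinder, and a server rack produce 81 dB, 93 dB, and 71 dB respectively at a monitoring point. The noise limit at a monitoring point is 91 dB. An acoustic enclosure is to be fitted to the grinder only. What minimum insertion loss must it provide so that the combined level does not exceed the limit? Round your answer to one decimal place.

2.5 dB

Everything except the grinder sums to 10^(81/10) + 10^(71/10) = 1.385e+08 in linear terms, 81.41 dB.
To meet 91 dB overall, the treated grinder may contribute at most 10^(91/10) − 1.385e+08 = 1.120e+09, i.e. 90.49 dB.
So the grinder must be reduced from 93 to 90.49 dB: IL = 2.51 dB.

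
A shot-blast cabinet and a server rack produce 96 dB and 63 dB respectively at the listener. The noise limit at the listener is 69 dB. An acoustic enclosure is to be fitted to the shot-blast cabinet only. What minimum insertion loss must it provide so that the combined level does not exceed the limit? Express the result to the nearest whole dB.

28 dB

The untreated sources together contribute 10^(63/10) = 1.995e+06, i.e. 63.00 dB.
The limit corresponds to 10^(69/10) = 7.943e+06; subtracting the fixed part leaves 5.948e+06 for the shot-blast cabinet, i.e. 67.74 dB.
So the shot-blast cabinet must be reduced from 96 to 67.74 dB: IL = 28.26 dB.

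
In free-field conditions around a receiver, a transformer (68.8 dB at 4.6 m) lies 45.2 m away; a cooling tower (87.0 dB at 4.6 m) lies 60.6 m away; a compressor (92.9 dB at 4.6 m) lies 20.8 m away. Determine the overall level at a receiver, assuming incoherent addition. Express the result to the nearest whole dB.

Propagate each source to the receiver with L = L_ref − 20·log₁₀(r/r_ref), then add intensities.
transformer: 68.8 − 20·log₁₀(45.2/4.6) = 68.8 − 19.85 = 48.95 dB.
cooling tower: 87.0 − 20·log₁₀(60.6/4.6) = 87.0 − 22.39 = 64.61 dB.
compressor: 92.9 − 20·log₁₀(20.8/4.6) = 92.9 − 13.11 = 79.79 dB.
Σ 10^(L/10) = 9.833e+07 → L_total = 10·log₁₀(9.833e+07) = 79.93 dB.

80 dB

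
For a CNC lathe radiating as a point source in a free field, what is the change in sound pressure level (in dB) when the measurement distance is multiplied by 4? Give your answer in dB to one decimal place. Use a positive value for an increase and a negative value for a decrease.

-12.0 dB

Point-source spreading: ΔL = −20·log₁₀(r₂/r₁).
ΔL = −20·log₁₀(4) = -12.04 dB.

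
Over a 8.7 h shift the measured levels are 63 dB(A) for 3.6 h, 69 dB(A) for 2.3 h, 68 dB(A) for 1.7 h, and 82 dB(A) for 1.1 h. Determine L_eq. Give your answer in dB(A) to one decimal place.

73.8 dB(A)

The energy average is taken in the linear domain: L_eq = 10·log₁₀[(Σ tᵢ·10^(Lᵢ/10))/T], T = 8.7 h.
Σ tᵢ·10^(Lᵢ/10) = 3.6·10^(63/10) + 2.3·10^(69/10) + 1.7·10^(68/10) + 1.1·10^(82/10) = 2.105e+08.
L_eq = 10·log₁₀(2.105e+08/8.7) = 73.84 dB(A).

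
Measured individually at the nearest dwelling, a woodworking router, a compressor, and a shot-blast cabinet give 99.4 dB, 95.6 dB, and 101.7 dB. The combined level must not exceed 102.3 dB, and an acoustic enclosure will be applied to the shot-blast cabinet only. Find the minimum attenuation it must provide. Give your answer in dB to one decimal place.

Fixed contribution from the other sources: Σ 10^(L/10) = 10^(99.4/10) + 10^(95.6/10) = 1.234e+10 (100.91 dB).
The limit corresponds to 10^(102.3/10) = 1.698e+10; subtracting the fixed part leaves 4.642e+09 for the shot-blast cabinet, i.e. 96.67 dB.
Required insertion loss = 101.7 − 96.67 = 5.03 dB.

5.0 dB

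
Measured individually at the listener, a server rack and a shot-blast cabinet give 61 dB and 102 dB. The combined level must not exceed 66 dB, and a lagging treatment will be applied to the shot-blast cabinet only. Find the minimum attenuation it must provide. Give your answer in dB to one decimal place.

Everything except the shot-blast cabinet sums to 10^(61/10) = 1.259e+06 in linear terms, 61.00 dB.
The limit corresponds to 10^(66/10) = 3.981e+06; subtracting the fixed part leaves 2.722e+06 for the shot-blast cabinet, i.e. 64.35 dB.
So the shot-blast cabinet must be reduced from 102 to 64.35 dB: IL = 37.65 dB.

37.7 dB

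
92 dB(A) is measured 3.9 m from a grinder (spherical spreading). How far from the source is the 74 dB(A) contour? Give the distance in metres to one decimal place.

For a point source L₁ − L₂ = 20·log₁₀(r₂/r₁), so r₂ = r₁·10^((L₁−L₂)/20).
r₂ = 3.9·10^((92−74)/20) = 3.9·10^(18.0/20) = 30.98 m.

31.0 m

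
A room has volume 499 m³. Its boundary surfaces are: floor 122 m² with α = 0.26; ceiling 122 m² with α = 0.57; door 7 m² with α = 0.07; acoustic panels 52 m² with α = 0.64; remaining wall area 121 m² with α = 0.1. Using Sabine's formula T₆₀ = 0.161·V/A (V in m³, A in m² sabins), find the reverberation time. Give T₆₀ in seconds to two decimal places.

Summing Sᵢαᵢ: 122·0.26 + 122·0.57 + 7·0.07 + 52·0.64 + 121·0.1 = 147.13 m².
T₆₀ = 0.161·V/A = 0.161·499/147.13 = 0.546 s.

0.55 s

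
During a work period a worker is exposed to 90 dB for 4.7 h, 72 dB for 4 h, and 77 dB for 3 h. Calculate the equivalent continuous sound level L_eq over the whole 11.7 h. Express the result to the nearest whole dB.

L_eq = 10·log₁₀[(1/T)·Σ tᵢ·10^(Lᵢ/10)] with T = 11.7 h.
Σ tᵢ·10^(Lᵢ/10) = 4.7·10^(90/10) + 4·10^(72/10) + 3·10^(77/10) = 4.914e+09.
L_eq = 10·log₁₀(4.914e+09/11.7) = 86.23 dB.

86 dB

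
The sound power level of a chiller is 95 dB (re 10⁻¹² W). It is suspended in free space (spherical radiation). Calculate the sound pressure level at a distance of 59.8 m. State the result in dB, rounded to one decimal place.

48.5 dB

Free-field spherical radiation: L_p = L_w − 10·log₁₀(4π·r²), r = 59.8 m.
4π·r² = 4.494e+04 m², 10·log₁₀ of that is 46.526 dB.
L_p = 95 − 46.526 = 48.47 dB.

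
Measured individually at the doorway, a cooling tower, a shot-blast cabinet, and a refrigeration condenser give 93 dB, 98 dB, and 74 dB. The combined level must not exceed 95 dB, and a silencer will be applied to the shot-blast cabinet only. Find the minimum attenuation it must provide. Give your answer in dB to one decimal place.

The untreated sources together contribute 10^(93/10) + 10^(74/10) = 2.020e+09, i.e. 93.05 dB.
The limit corresponds to 10^(95/10) = 3.162e+09; subtracting the fixed part leaves 1.142e+09 for the shot-blast cabinet, i.e. 90.58 dB.
So the shot-blast cabinet must be reduced from 98 to 90.58 dB: IL = 7.42 dB.

7.4 dB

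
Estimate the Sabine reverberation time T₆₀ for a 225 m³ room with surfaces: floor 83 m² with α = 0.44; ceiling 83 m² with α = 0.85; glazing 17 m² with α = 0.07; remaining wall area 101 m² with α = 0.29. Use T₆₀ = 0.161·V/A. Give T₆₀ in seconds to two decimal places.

0.26 s

Summing Sᵢαᵢ: 83·0.44 + 83·0.85 + 17·0.07 + 101·0.29 = 137.55 m².
T₆₀ = 0.161·V/A = 0.161·225/137.55 = 0.263 s.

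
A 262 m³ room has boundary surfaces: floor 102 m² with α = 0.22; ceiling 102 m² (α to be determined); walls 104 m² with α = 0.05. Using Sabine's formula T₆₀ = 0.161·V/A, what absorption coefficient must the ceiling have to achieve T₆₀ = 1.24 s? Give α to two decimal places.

Required total absorption A = 0.161·262/1.24 = 34.02 m².
Absorption from the other surfaces = 102·0.22 + 104·0.05 = 27.64 m², so the ceiling must supply 6.38 m² over 102 m².
α = 6.38/102 = 0.063.

0.06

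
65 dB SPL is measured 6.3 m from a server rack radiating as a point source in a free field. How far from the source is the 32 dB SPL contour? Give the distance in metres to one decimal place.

For a point source L₁ − L₂ = 20·log₁₀(r₂/r₁), so r₂ = r₁·10^((L₁−L₂)/20).
r₂ = 6.3·10^((65−32)/20) = 6.3·10^(33.0/20) = 281.41 m.

281.4 m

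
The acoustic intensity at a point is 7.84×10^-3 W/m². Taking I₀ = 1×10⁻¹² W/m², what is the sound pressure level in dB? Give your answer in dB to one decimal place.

Dividing by I₀ shifts the exponent by 12: I/I₀ = 7.84×10^9.
L = 10·(0.8943 + 9) = 98.94 dB.

98.9 dB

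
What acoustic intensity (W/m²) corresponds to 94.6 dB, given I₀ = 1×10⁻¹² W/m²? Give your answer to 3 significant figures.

0.00288 W/m²

L = 10·log₁₀(I/I₀) ⇒ I = I₀·10^(L/10) = 10⁻¹² × 10^9.46.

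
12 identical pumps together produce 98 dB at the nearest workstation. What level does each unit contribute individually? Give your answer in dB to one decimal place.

87.2 dB

Dividing the total intensity by 12 lowers the level by 10·log₁₀ 12 = 10.792 dB: L₁ = 98 − 10.792.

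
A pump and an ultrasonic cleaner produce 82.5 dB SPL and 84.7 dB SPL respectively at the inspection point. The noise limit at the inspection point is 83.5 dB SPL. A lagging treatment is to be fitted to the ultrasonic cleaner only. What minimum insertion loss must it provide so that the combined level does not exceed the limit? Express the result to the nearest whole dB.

Fixed contribution from the other source: Σ 10^(L/10) = 10^(82.5/10) = 1.778e+08 (82.50 dB SPL).
The limit corresponds to 10^(83.5/10) = 2.239e+08; subtracting the fixed part leaves 4.604e+07 for the ultrasonic cleaner, i.e. 76.63 dB SPL.
Required insertion loss = 84.7 − 76.63 = 8.07 dB.

8 dB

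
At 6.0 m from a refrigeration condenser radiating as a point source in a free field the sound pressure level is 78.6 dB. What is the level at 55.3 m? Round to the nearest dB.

Spherical spreading from a point source gives a 20·log₁₀(r₂/r₁) drop.
L₂ = 78.6 − 20·log₁₀(55.3/6.0) = 78.6 − 19.291 = 59.31 dB.

59 dB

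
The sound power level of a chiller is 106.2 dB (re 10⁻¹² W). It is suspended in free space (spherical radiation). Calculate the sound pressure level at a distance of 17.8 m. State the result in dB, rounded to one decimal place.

70.2 dB

Free-field spherical radiation: L_p = L_w − 10·log₁₀(4π·r²), r = 17.8 m.
4π·r² = 3982 m², 10·log₁₀ of that is 36.000 dB.
L_p = 106.2 − 36.000 = 70.20 dB.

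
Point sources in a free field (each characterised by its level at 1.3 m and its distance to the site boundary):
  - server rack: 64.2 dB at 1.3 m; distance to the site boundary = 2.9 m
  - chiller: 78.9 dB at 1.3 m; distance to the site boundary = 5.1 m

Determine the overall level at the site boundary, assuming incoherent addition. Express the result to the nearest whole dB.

First find each source's level at the receiver (point-source: −20·log₁₀(r/r_ref)), then combine on an intensity basis.
server rack: 64.2 − 20·log₁₀(2.9/1.3) = 64.2 − 6.97 = 57.23 dB.
chiller: 78.9 − 20·log₁₀(5.1/1.3) = 78.9 − 11.87 = 67.03 dB.
Σ 10^(L/10) = 5.572e+06 → L_total = 10·log₁₀(5.572e+06) = 67.46 dB.

67 dB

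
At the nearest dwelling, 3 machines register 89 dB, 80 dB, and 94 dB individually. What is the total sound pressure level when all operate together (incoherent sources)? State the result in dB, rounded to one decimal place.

Incoherent sources combine by intensity addition: L_total = 10·log₁₀(Σ 10^(L_i/10)).
Σ 10^(L/10) = 10^(89/10) + 10^(80/10) + 10^(94/10) = 3.406e+09.
L_total = 10·log₁₀(3.406e+09) = 95.32 dB.

95.3 dB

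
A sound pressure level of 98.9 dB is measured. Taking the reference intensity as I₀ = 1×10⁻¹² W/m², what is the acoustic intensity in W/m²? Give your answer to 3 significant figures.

I/I₀ = 10^(98.9/10) = 7.762e+09, so I = 7.762e+09 × 10⁻¹² W/m².

0.00776 W/m²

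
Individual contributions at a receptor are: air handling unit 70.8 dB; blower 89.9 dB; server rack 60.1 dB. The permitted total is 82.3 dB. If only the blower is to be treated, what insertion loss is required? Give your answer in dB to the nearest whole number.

Everything except the blower sums to 10^(70.8/10) + 10^(60.1/10) = 1.305e+07 in linear terms, 71.15 dB.
To meet 82.3 dB overall, the treated blower may contribute at most 10^(82.3/10) − 1.305e+07 = 1.568e+08, i.e. 81.95 dB.
So the blower must be reduced from 89.9 to 81.95 dB: IL = 7.95 dB.

8 dB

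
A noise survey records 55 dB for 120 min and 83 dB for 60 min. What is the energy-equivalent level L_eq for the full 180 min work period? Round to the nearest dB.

Weight each interval's intensity by its duration and average over T = 180 min:
Σ tᵢ·10^(Lᵢ/10) = 120·10^(55/10) + 60·10^(83/10) = 1.201e+10.
L_eq = 10·log₁₀(1.201e+10/180) = 78.24 dB.

78 dB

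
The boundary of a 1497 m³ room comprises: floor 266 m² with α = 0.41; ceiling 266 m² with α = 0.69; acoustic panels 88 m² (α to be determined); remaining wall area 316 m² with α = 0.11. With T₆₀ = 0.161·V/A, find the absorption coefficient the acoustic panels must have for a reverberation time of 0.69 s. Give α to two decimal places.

Required total absorption A = 0.161·1497/0.69 = 349.30 m².
Absorption from the other surfaces = 266·0.41 + 266·0.69 + 316·0.11 = 327.36 m², so the acoustic panels must supply 21.94 m² over 88 m².
α = 21.94/88 = 0.249.

0.25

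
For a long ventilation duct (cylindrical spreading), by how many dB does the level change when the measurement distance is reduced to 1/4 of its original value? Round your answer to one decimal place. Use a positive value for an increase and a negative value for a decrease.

With cylindrical spreading the level changes by −10·log₁₀(r₂/r₁).
ΔL = −10·log₁₀(0.25) = +6.02 dB.

+6.0 dB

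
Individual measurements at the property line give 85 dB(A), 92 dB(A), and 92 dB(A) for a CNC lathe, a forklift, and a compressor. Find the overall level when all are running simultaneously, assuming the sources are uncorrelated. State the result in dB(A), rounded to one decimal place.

For uncorrelated sources the intensities add, so convert each level to linear form, sum, and take 10·log₁₀ of the total.
Σ 10^(L/10) = 10^(85/10) + 10^(92/10) + 10^(92/10) = 3.486e+09.
L_total = 10·log₁₀(3.486e+09) = 95.42 dB(A).

95.4 dB(A)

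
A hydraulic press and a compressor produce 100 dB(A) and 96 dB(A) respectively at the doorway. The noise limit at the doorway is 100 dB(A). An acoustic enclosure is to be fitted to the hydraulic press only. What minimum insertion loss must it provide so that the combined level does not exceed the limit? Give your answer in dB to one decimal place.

2.2 dB

Fixed contribution from the other source: Σ 10^(L/10) = 10^(96/10) = 3.981e+09 (96.00 dB(A)).
The limit corresponds to 10^(100/10) = 1.000e+10; subtracting the fixed part leaves 6.019e+09 for the hydraulic press, i.e. 97.80 dB(A).
So the hydraulic press must be reduced from 100 to 97.80 dB(A): IL = 2.20 dB.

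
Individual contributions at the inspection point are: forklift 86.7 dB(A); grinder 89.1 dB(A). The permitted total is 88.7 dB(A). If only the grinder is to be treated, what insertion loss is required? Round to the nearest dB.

5 dB

The untreated sources together contribute 10^(86.7/10) = 4.677e+08, i.e. 86.70 dB(A).
To meet 88.7 dB(A) overall, the treated grinder may contribute at most 10^(88.7/10) − 4.677e+08 = 2.736e+08, i.e. 84.37 dB(A).
Required insertion loss = 89.1 − 84.37 = 4.73 dB.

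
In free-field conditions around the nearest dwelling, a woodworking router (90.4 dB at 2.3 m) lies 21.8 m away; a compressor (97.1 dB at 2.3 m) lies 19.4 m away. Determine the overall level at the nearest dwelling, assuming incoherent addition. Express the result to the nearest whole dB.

79 dB

Propagate each source to the receiver with L = L_ref − 20·log₁₀(r/r_ref), then add intensities.
woodworking router: 90.4 − 20·log₁₀(21.8/2.3) = 90.4 − 19.53 = 70.87 dB.
compressor: 97.1 − 20·log₁₀(19.4/2.3) = 97.1 − 18.52 = 78.58 dB.
Σ 10^(L/10) = 8.429e+07 → L_total = 10·log₁₀(8.429e+07) = 79.26 dB.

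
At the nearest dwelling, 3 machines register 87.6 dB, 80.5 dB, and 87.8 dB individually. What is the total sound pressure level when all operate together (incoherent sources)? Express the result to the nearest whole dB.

For uncorrelated sources the intensities add, so convert each level to linear form, sum, and take 10·log₁₀ of the total.
Σ 10^(L/10) = 10^(87.6/10) + 10^(80.5/10) + 10^(87.8/10) = 1.290e+09.
L_total = 10·log₁₀(1.290e+09) = 91.11 dB.

91 dB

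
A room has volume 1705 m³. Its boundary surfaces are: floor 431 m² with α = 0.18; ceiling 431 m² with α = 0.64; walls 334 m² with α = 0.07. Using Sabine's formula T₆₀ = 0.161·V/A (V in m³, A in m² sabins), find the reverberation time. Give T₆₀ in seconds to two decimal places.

0.73 s

Summing Sᵢαᵢ: 431·0.18 + 431·0.64 + 334·0.07 = 376.80 m².
T₆₀ = 0.161·V/A = 0.161·1705/376.80 = 0.729 s.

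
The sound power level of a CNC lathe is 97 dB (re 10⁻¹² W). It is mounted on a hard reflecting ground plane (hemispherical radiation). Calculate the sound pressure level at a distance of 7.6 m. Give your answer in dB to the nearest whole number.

71 dB

L_p = L_w − 10·log₁₀(2π·r²) with r = 7.6 m.
2π·r² = 362.9 m², 10·log₁₀ of that is 25.598 dB.
L_p = 97 − 25.598 = 71.40 dB.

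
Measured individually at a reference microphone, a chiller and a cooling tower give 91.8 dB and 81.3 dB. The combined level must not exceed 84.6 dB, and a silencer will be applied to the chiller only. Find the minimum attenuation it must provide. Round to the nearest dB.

10 dB

Fixed contribution from the other source: Σ 10^(L/10) = 10^(81.3/10) = 1.349e+08 (81.30 dB).
To meet 84.6 dB overall, the treated chiller may contribute at most 10^(84.6/10) − 1.349e+08 = 1.535e+08, i.e. 81.86 dB.
So the chiller must be reduced from 91.8 to 81.86 dB: IL = 9.94 dB.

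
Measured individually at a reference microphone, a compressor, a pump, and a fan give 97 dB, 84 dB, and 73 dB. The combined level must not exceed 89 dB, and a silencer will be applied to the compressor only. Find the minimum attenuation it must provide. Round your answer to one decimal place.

9.8 dB

The untreated sources together contribute 10^(84/10) + 10^(73/10) = 2.711e+08, i.e. 84.33 dB.
The limit corresponds to 10^(89/10) = 7.943e+08; subtracting the fixed part leaves 5.232e+08 for the compressor, i.e. 87.19 dB.
Required insertion loss = 97 − 87.19 = 9.81 dB.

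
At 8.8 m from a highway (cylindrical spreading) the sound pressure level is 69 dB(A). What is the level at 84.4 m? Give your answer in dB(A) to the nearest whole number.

Cylindrical spreading from a line source gives a 10·log₁₀(r₂/r₁) drop.
L₂ = 69 − 10·log₁₀(84.4/8.8) = 69 − 9.819 = 59.18 dB(A).

59 dB(A)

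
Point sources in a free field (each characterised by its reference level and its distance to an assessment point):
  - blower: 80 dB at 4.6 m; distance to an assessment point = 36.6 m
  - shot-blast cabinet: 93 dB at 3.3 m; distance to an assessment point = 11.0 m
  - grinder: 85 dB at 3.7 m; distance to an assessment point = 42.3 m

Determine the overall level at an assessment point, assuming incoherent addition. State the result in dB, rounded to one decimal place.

82.6 dB

First find each source's level at the receiver (point-source: −20·log₁₀(r/r_ref)), then combine on an intensity basis.
blower: 80 − 20·log₁₀(36.6/4.6) = 80 − 18.01 = 61.99 dB.
shot-blast cabinet: 93 − 20·log₁₀(11.0/3.3) = 93 − 10.46 = 82.54 dB.
grinder: 85 − 20·log₁₀(42.3/3.7) = 85 − 21.16 = 63.84 dB.
Σ 10^(L/10) = 1.836e+08 → L_total = 10·log₁₀(1.836e+08) = 82.64 dB.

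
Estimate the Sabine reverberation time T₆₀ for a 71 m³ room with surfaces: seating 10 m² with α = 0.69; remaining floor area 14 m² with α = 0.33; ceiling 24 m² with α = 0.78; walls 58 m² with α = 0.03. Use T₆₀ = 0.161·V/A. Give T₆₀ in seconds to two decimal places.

0.36 s

Summing Sᵢαᵢ: 10·0.69 + 14·0.33 + 24·0.78 + 58·0.03 = 31.98 m².
T₆₀ = 0.161·V/A = 0.161·71/31.98 = 0.357 s.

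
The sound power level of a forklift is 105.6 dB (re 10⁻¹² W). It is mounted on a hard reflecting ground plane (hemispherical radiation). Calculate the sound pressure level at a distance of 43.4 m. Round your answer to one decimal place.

64.9 dB

The power spreads over a hemisphere of area 2π·r², so L_p = L_w − 10·log₁₀(2π·r²).
2π·r² = 1.183e+04 m², 10·log₁₀ of that is 40.732 dB.
L_p = 105.6 − 40.732 = 64.87 dB.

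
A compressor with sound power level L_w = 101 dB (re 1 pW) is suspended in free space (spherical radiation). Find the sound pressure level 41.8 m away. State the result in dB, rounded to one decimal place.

The power spreads over a sphere of area 4π·r², so L_p = L_w − 10·log₁₀(4π·r²).
4π·r² = 2.196e+04 m², 10·log₁₀ of that is 43.416 dB.
L_p = 101 − 43.416 = 57.58 dB.

57.6 dB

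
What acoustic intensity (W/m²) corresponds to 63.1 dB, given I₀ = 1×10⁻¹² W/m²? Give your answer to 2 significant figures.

2.0e-06 W/m²

I/I₀ = 10^(63.1/10) = 2.042e+06, so I = 2.042e+06 × 10⁻¹² W/m².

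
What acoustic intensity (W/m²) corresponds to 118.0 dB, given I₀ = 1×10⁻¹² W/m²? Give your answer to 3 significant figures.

0.631 W/m²

I = I₀·10^(L/10) = 10⁻¹² × 10^(118.0/10) = 10^(-0.200).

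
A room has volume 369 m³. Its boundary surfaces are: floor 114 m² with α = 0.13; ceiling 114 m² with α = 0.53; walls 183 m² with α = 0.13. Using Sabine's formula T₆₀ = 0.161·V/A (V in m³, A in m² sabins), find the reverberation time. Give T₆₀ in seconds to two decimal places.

Summing Sᵢαᵢ: 114·0.13 + 114·0.53 + 183·0.13 = 99.03 m².
T₆₀ = 0.161 × 369 / 99.03 = 0.600 s.

0.60 s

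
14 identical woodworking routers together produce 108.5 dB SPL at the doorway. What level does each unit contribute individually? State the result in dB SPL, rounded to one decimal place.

14 equal contributions raise the level by 10·log₁₀ 14 = 11.461 dB, so each unit alone gives 108.5 − 11.461.

97.0 dB SPL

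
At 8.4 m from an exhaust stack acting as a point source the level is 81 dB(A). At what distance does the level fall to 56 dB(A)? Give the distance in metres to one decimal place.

For a point source L₁ − L₂ = 20·log₁₀(r₂/r₁), so r₂ = r₁·10^((L₁−L₂)/20).
r₂ = 8.4·10^((81−56)/20) = 8.4·10^(25.0/20) = 149.38 m.

149.4 m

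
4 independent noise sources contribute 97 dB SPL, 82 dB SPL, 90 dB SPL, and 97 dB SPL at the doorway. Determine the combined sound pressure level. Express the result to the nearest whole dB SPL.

Incoherent sources combine by intensity addition: L_total = 10·log₁₀(Σ 10^(L_i/10)).
Σ 10^(L/10) = 10^(97/10) + 10^(82/10) + 10^(90/10) + 10^(97/10) = 1.118e+10.
L_total = 10·log₁₀(1.118e+10) = 100.49 dB SPL.

100 dB SPL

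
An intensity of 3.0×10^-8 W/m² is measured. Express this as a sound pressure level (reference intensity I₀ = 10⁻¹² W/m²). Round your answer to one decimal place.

44.8 dB

I/I₀ = 3.0×10^-8/10⁻¹² = 3.0×10^4, and L = 10·log₁₀(I/I₀).
L = 10·(0.4771 + 4) = 44.77 dB.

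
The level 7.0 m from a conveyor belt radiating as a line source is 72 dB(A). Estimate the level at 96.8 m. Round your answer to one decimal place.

Cylindrical spreading from a line source gives a 10·log₁₀(r₂/r₁) drop.
L₂ = 72 − 10·log₁₀(96.8/7.0) = 72 − 11.408 = 60.59 dB(A).

60.6 dB(A)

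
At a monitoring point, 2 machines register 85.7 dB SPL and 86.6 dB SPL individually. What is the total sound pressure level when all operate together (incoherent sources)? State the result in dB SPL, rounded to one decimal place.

Incoherent sources combine by intensity addition: L_total = 10·log₁₀(Σ 10^(L_i/10)).
Σ 10^(L/10) = 10^(85.7/10) + 10^(86.6/10) = 8.286e+08.
L_total = 10·log₁₀(8.286e+08) = 89.18 dB SPL.

89.2 dB SPL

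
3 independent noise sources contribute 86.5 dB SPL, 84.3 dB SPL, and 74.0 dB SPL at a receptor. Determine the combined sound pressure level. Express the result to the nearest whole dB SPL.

89 dB SPL

Incoherent sources combine by intensity addition: L_total = 10·log₁₀(Σ 10^(L_i/10)).
Σ 10^(L/10) = 10^(86.5/10) + 10^(84.3/10) + 10^(74.0/10) = 7.410e+08.
L_total = 10·log₁₀(7.410e+08) = 88.70 dB SPL.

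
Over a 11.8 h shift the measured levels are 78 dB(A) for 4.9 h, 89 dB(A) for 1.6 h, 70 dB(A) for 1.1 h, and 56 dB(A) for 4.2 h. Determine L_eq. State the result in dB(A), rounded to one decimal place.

81.3 dB(A)

The energy average is taken in the linear domain: L_eq = 10·log₁₀[(Σ tᵢ·10^(Lᵢ/10))/T], T = 11.8 h.
Σ tᵢ·10^(Lᵢ/10) = 4.9·10^(78/10) + 1.6·10^(89/10) + 1.1·10^(70/10) + 4.2·10^(56/10) = 1.593e+09.
L_eq = 10·log₁₀(1.593e+09/11.8) = 81.30 dB(A).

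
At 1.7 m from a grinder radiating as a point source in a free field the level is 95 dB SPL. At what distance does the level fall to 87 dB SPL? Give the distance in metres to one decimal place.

4.3 m

The 8.0 dB drop corresponds to a distance ratio of 10^(8.0/20) for a point source.
r₂ = 1.7·10^((95−87)/20) = 1.7·10^(8.0/20) = 4.27 m.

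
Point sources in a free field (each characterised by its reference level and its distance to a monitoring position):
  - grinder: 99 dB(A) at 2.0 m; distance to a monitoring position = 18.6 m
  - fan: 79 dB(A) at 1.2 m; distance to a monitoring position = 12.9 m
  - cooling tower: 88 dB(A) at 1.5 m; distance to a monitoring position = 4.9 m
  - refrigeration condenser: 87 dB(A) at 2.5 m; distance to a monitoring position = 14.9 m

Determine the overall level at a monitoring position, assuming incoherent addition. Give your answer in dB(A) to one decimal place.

First find each source's level at the receiver (point-source: −20·log₁₀(r/r_ref)), then combine on an intensity basis.
grinder: 99 − 20·log₁₀(18.6/2.0) = 99 − 19.37 = 79.63 dB(A).
fan: 79 − 20·log₁₀(12.9/1.2) = 79 − 20.63 = 58.37 dB(A).
cooling tower: 88 − 20·log₁₀(4.9/1.5) = 88 − 10.28 = 77.72 dB(A).
refrigeration condenser: 87 − 20·log₁₀(14.9/2.5) = 87 − 15.50 = 71.50 dB(A).
Σ 10^(L/10) = 1.658e+08 → L_total = 10·log₁₀(1.658e+08) = 82.19 dB(A).

82.2 dB(A)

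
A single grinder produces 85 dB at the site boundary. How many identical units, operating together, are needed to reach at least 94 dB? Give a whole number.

Need L₁ + 10·log₁₀ N ≥ 94, i.e. log₁₀ N ≥ 0.90.
N ≥ 10^(9.0/10) = 7.943, so N = 8.

8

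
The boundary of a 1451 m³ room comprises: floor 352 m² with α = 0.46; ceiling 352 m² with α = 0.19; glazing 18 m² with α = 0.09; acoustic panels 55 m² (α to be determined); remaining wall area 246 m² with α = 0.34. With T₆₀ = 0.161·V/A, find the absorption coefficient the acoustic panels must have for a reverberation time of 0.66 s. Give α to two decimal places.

Required total absorption A = 0.161·1451/0.66 = 353.96 m².
Absorption from the other surfaces = 352·0.46 + 352·0.19 + 18·0.09 + 246·0.34 = 314.06 m², so the acoustic panels must supply 39.90 m² over 55 m².
α = 39.90/55 = 0.725.

0.73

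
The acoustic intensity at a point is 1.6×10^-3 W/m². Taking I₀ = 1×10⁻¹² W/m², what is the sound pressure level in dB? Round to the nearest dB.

92 dB

Dividing by I₀ shifts the exponent by 12: I/I₀ = 1.6×10^9.
L = 10·(0.2041 + 9) = 92.04 dB.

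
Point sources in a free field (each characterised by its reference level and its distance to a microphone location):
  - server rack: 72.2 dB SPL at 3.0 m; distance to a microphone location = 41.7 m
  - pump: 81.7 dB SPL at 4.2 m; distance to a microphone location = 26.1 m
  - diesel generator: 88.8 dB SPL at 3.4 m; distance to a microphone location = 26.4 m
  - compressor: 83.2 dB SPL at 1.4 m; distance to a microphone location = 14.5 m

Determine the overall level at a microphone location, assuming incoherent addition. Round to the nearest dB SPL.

Apply inverse-square spreading to bring every level to the receiver, then sum 10^(L/10).
server rack: 72.2 − 20·log₁₀(41.7/3.0) = 72.2 − 22.86 = 49.34 dB SPL.
pump: 81.7 − 20·log₁₀(26.1/4.2) = 81.7 − 15.87 = 65.83 dB SPL.
diesel generator: 88.8 − 20·log₁₀(26.4/3.4) = 88.8 − 17.80 = 71.00 dB SPL.
compressor: 83.2 − 20·log₁₀(14.5/1.4) = 83.2 − 20.30 = 62.90 dB SPL.
Σ 10^(L/10) = 1.845e+07 → L_total = 10·log₁₀(1.845e+07) = 72.66 dB SPL.

73 dB SPL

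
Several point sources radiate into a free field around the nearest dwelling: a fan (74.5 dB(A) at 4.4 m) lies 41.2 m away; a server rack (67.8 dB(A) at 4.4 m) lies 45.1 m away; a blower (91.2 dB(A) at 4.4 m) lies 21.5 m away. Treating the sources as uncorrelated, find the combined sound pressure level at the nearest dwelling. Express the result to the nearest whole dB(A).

77 dB(A)

Propagate each source to the receiver with L = L_ref − 20·log₁₀(r/r_ref), then add intensities.
fan: 74.5 − 20·log₁₀(41.2/4.4) = 74.5 − 19.43 = 55.07 dB(A).
server rack: 67.8 − 20·log₁₀(45.1/4.4) = 67.8 − 20.21 = 47.59 dB(A).
blower: 91.2 − 20·log₁₀(21.5/4.4) = 91.2 − 13.78 = 77.42 dB(A).
Σ 10^(L/10) = 5.559e+07 → L_total = 10·log₁₀(5.559e+07) = 77.45 dB(A).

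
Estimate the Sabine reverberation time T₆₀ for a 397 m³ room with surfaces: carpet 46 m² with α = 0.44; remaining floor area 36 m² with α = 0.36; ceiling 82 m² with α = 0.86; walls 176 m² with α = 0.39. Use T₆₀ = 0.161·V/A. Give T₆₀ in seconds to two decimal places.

Summing Sᵢαᵢ: 46·0.44 + 36·0.36 + 82·0.86 + 176·0.39 = 172.36 m².
T₆₀ = 0.161·V/A = 0.161·397/172.36 = 0.371 s.

0.37 s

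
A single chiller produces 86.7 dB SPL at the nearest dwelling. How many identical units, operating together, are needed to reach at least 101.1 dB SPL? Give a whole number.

N identical sources give L₁ + 10·log₁₀ N, so require 10·log₁₀ N ≥ 101.1 − 86.7 = 14.4 dB.
N ≥ 10^(14.4/10) = 27.542, so N = 28.

28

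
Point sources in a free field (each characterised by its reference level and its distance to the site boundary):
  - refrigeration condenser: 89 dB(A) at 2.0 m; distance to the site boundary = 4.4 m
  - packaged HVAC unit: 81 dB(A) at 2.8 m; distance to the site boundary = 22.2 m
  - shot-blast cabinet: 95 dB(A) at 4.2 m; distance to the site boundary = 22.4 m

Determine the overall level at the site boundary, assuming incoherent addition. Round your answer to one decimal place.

84.4 dB(A)

First find each source's level at the receiver (point-source: −20·log₁₀(r/r_ref)), then combine on an intensity basis.
refrigeration condenser: 89 − 20·log₁₀(4.4/2.0) = 89 − 6.85 = 82.15 dB(A).
packaged HVAC unit: 81 − 20·log₁₀(22.2/2.8) = 81 − 17.98 = 63.02 dB(A).
shot-blast cabinet: 95 − 20·log₁₀(22.4/4.2) = 95 − 14.54 = 80.46 dB(A).
Σ 10^(L/10) = 2.773e+08 → L_total = 10·log₁₀(2.773e+08) = 84.43 dB(A).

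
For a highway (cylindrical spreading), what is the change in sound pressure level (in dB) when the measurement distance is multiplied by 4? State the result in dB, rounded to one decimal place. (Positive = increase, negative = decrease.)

With cylindrical spreading the level changes by −10·log₁₀(r₂/r₁).
ΔL = −10·log₁₀(4) = -6.02 dB.

-6.0 dB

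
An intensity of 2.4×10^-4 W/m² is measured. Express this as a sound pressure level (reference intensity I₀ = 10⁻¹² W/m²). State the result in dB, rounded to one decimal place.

Dividing by I₀ shifts the exponent by 12: I/I₀ = 2.4×10^8.
L = 10·(0.3802 + 8) = 83.80 dB.

83.8 dB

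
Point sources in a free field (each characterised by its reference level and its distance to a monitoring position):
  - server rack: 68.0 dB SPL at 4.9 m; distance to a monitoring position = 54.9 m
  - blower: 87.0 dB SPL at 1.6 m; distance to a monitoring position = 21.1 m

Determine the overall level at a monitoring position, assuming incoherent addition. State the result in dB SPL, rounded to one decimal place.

64.7 dB SPL

Propagate each source to the receiver with L = L_ref − 20·log₁₀(r/r_ref), then add intensities.
server rack: 68.0 − 20·log₁₀(54.9/4.9) = 68.0 − 20.99 = 47.01 dB SPL.
blower: 87.0 − 20·log₁₀(21.1/1.6) = 87.0 − 22.40 = 64.60 dB SPL.
Σ 10^(L/10) = 2.932e+06 → L_total = 10·log₁₀(2.932e+06) = 64.67 dB SPL.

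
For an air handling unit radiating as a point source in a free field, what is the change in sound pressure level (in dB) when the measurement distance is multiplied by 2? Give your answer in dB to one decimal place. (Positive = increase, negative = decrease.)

With spherical spreading the level changes by −20·log₁₀(r₂/r₁).
ΔL = −20·log₁₀(2) = -6.02 dB.

-6.0 dB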